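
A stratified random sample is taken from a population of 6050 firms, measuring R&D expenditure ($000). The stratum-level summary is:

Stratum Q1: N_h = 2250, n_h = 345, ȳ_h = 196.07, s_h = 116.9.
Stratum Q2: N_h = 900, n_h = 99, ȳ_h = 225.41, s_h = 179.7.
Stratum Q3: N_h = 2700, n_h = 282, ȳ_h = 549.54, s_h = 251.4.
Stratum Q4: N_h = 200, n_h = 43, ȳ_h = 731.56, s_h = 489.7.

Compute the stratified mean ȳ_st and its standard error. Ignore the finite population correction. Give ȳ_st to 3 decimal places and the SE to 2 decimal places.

ȳ_st ≈ 375.884, SE ≈ 7.96

ȳ_st = Σ W_h ȳ_h = (2250·196.07 + 900·225.41 + 2700·549.54 + 200·731.56)/6050 = 375.88372
V̂(ȳ_st) = Σ W_h² s_h²/n_h, with W_h = N_h/N and N = 6050:
  stratum Q1: (2250/6050)²·116.9²/345 = 5.47853
  stratum Q2: (900/6050)²·179.7²/99 = 7.21831
  stratum Q3: (2700/6050)²·251.4²/282 = 44.6373
  stratum Q4: (200/6050)²·489.7²/43 = 6.09454
V̂(ȳ_st) = 63.4287
SE(ȳ_st) = √63.4287 = 7.96421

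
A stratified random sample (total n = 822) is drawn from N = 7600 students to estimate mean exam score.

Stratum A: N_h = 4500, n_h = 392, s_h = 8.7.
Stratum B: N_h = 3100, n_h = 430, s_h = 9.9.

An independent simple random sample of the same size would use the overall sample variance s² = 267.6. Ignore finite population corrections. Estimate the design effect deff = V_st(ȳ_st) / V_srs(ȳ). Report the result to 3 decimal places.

deff ≈ 0.324

V̂(ȳ_st) = Σ W_h² s_h²/n_h, with W_h = N_h/N and N = 7600:
  stratum A: (4500/7600)²·8.7²/392 = 0.067694
  stratum B: (3100/7600)²·9.9²/430 = 0.0379226
V_st = 0.105617
V_srs = s²/n = 267.6/822 = 0.325547
deff = V_st / V_srs = 0.105617/0.325547 = 0.3244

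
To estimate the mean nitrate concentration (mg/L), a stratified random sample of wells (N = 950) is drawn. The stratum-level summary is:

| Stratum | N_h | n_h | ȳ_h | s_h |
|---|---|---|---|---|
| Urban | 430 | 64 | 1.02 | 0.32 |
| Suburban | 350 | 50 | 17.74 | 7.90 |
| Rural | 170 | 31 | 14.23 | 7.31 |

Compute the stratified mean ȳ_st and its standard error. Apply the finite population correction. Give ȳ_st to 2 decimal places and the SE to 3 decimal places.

ȳ_st = Σ W_h ȳ_h = (430·1.02 + 350·17.74 + 170·14.23)/950 = 9.54389
V̂(ȳ_st) = Σ W_h² (1 − n_h/N_h) s_h²/n_h, with W_h = N_h/N and N = 950:
  stratum Urban: (430/950)²·(1 − 64/430)·0.32²/64 = 0.000279012
  stratum Suburban: (350/950)²·(1 − 50/350)·7.90²/50 = 0.14522
  stratum Rural: (170/950)²·(1 − 31/170)·7.31²/31 = 0.0451325
V̂(ȳ_st) = 0.190631
SE(ȳ_st) = √0.190631 = 0.436614

ȳ_st ≈ 9.54, SE ≈ 0.437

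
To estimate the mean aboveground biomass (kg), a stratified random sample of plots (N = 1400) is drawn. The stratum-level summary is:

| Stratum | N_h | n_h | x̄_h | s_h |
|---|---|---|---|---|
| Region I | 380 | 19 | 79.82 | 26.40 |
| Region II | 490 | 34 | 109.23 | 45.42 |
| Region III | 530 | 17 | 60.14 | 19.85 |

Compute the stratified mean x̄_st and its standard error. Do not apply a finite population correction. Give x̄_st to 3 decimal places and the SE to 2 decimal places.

x̄_st ≈ 82.663, SE ≈ 3.67

x̄_st = Σ W_h x̄_h = (380·79.82 + 490·109.23 + 530·60.14)/1400 = 82.66321
V̂(x̄_st) = Σ W_h² s_h²/n_h, with W_h = N_h/N and N = 1400:
  stratum Region I: (380/1400)²·26.40²/19 = 2.7025
  stratum Region II: (490/1400)²·45.42²/34 = 7.43278
  stratum Region III: (530/1400)²·19.85²/17 = 3.32176
V̂(x̄_st) = 13.457
SE(x̄_st) = √13.457 = 3.66838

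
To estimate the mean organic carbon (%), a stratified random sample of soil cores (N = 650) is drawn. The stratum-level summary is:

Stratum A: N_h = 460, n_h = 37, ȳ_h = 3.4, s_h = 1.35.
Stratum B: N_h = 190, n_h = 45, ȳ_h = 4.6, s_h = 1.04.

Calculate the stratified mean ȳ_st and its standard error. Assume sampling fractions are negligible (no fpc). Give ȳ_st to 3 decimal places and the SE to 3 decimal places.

ȳ_st ≈ 3.751, SE ≈ 0.163

ȳ_st = Σ W_h ȳ_h = (460·3.4 + 190·4.6)/650 = 3.75077
V̂(ȳ_st) = Σ W_h² s_h²/n_h, with W_h = N_h/N and N = 650:
  stratum A: (460/650)²·1.35²/37 = 0.0246692
  stratum B: (190/650)²·1.04²/45 = 0.00205369
V̂(ȳ_st) = 0.0267229
SE(ȳ_st) = √0.0267229 = 0.163471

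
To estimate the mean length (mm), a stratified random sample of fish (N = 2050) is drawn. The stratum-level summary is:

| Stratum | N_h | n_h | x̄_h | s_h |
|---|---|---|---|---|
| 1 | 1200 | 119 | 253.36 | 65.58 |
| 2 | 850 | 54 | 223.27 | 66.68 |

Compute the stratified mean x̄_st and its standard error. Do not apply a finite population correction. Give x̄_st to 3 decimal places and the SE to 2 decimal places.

x̄_st ≈ 240.884, SE ≈ 5.15

x̄_st = Σ W_h x̄_h = (1200·253.36 + 850·223.27)/2050 = 240.88366
V̂(x̄_st) = Σ W_h² s_h²/n_h, with W_h = N_h/N and N = 2050:
  stratum 1: (1200/2050)²·65.58²/119 = 12.3837
  stratum 2: (850/2050)²·66.68²/54 = 14.1556
V̂(x̄_st) = 26.5393
SE(x̄_st) = √26.5393 = 5.15163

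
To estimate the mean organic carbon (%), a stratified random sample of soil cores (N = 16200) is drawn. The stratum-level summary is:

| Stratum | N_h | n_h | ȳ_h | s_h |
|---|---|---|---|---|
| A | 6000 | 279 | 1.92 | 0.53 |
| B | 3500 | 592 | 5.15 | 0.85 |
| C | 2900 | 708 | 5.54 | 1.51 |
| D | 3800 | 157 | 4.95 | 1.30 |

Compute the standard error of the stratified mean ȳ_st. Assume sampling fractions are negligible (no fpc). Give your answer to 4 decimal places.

SE(ȳ_st) ≈ 0.0298

V̂(ȳ_st) = Σ W_h² s_h²/n_h, with W_h = N_h/N and N = 16200:
  stratum A: (6000/16200)²·0.53²/279 = 0.000138108
  stratum B: (3500/16200)²·0.85²/592 = 5.69668e-05
  stratum C: (2900/16200)²·1.51²/708 = 0.000103202
  stratum D: (3800/16200)²·1.30²/157 = 0.000592276
V̂(ȳ_st) = 0.000890553
SE(ȳ_st) = √0.000890553 = 0.0298421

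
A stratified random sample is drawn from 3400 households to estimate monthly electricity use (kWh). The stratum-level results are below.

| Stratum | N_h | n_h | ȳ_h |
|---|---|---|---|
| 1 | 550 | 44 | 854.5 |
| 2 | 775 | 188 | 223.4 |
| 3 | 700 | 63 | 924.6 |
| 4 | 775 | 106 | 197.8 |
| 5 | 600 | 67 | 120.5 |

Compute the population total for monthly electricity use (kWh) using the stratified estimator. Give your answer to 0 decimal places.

τ̂_st ≈ 1515925

τ̂_st = Σ N_h ȳ_h = 550·854.5 + 775·223.4 + 700·924.6 + 775·197.8 + 600·120.5 = 1515925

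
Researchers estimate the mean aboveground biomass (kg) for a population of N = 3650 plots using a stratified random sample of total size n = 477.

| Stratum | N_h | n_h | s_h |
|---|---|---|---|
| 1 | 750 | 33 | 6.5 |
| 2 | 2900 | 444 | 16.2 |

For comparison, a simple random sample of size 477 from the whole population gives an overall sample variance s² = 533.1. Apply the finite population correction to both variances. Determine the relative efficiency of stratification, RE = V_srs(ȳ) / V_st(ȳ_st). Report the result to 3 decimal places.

RE ≈ 2.642

V̂(ȳ_st) = Σ W_h² (1 − n_h/N_h) s_h²/n_h, with W_h = N_h/N and N = 3650:
  stratum 1: (750/3650)²·(1 − 33/750)·6.5²/33 = 0.0516782
  stratum 2: (2900/3650)²·(1 − 444/2900)·16.2²/444 = 0.316
V_st = 0.367679
V_srs = (1 − 477/3650)·533.1/477 = 0.971555
Relative efficiency = V_srs / V_st = 0.971555/0.367679 = 2.6424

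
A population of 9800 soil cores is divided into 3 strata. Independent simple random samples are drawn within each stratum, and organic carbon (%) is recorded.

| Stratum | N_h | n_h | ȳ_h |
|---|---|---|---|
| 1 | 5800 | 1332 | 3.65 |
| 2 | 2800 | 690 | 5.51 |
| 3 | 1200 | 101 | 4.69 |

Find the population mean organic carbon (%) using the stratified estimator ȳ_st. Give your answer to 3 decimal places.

N = Σ N_h = 9800. Stratum weights W_h = N_h/N.
ȳ_st = (5800·3.65 + 2800·5.51 + 1200·4.69) / 9800 = 4.30878

ȳ_st ≈ 4.309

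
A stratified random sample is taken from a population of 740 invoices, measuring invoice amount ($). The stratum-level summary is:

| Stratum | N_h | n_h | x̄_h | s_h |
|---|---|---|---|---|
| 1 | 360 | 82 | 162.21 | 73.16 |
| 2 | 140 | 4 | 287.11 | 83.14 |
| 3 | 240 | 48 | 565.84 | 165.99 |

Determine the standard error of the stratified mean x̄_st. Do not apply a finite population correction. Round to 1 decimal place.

SE(x̄_st) ≈ 11.7

V̂(x̄_st) = Σ W_h² s_h²/n_h, with W_h = N_h/N and N = 740:
  stratum 1: (360/740)²·73.16²/82 = 15.4481
  stratum 2: (140/740)²·83.14²/4 = 61.8518
  stratum 3: (240/740)²·165.99²/48 = 60.3784
V̂(x̄_st) = 137.678
SE(x̄_st) = √137.678 = 11.7336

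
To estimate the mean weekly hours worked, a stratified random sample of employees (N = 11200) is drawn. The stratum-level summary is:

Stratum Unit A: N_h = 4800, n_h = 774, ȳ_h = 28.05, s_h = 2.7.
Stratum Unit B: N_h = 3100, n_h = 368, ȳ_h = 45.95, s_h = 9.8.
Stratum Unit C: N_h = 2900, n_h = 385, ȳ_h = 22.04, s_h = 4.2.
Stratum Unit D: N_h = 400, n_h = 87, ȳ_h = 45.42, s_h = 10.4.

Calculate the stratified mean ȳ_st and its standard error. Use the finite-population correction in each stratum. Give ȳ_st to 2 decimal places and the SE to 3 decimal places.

ȳ_st = Σ W_h ȳ_h = (4800·28.05 + 3100·45.95 + 2900·22.04 + 400·45.42)/11200 = 32.06866
V̂(ȳ_st) = Σ W_h² (1 − n_h/N_h) s_h²/n_h, with W_h = N_h/N and N = 11200:
  stratum Unit A: (4800/11200)²·(1 − 774/4800)·2.7²/774 = 0.00145099
  stratum Unit B: (3100/11200)²·(1 − 368/3100)·9.8²/368 = 0.0176202
  stratum Unit C: (2900/11200)²·(1 − 385/2900)·4.2²/385 = 0.00266402
  stratum Unit D: (400/11200)²·(1 − 87/400)·10.4²/87 = 0.00124084
V̂(ȳ_st) = 0.022976
SE(ȳ_st) = √0.022976 = 0.151579

ȳ_st ≈ 32.07, SE ≈ 0.152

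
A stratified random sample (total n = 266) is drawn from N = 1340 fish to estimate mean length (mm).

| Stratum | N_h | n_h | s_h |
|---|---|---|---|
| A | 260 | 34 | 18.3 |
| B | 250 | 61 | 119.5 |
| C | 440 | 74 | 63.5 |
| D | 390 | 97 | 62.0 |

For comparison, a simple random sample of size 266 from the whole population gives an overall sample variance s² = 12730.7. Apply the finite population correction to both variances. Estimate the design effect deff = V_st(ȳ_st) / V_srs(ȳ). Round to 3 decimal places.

V̂(ȳ_st) = Σ W_h² (1 − n_h/N_h) s_h²/n_h, with W_h = N_h/N and N = 1340:
  stratum A: (260/1340)²·(1 − 34/260)·18.3²/34 = 0.322326
  stratum B: (250/1340)²·(1 − 61/250)·119.5²/61 = 6.16025
  stratum C: (440/1340)²·(1 − 74/440)·63.5²/74 = 4.88697
  stratum D: (390/1340)²·(1 − 97/390)·62.0²/97 = 2.52194
V_st = 13.8915
V_srs = (1 − 266/1340)·12730.7/266 = 38.3593
deff = V_st / V_srs = 13.8915/38.3593 = 0.3621

deff ≈ 0.362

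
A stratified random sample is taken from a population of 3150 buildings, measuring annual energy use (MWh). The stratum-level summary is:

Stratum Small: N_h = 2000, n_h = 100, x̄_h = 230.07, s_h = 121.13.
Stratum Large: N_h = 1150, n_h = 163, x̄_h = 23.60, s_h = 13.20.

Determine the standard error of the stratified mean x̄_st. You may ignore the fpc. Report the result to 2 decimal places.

V̂(x̄_st) = Σ W_h² s_h²/n_h, with W_h = N_h/N and N = 3150:
  stratum Small: (2000/3150)²·121.13²/100 = 59.1483
  stratum Large: (1150/3150)²·13.20²/163 = 0.142474
V̂(x̄_st) = 59.2908
SE(x̄_st) = √59.2908 = 7.70005

SE(x̄_st) ≈ 7.70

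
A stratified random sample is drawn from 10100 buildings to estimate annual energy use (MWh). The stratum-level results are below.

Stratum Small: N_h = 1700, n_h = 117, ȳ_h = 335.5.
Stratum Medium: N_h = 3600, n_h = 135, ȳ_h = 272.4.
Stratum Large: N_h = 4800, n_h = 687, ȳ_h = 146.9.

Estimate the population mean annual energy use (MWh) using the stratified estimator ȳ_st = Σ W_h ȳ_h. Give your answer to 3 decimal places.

ȳ_st ≈ 223.377

N = Σ N_h = 10100. Stratum weights W_h = N_h/N.
ȳ_st = (1700·335.5 + 3600·272.4 + 4800·146.9) / 10100 = 223.37723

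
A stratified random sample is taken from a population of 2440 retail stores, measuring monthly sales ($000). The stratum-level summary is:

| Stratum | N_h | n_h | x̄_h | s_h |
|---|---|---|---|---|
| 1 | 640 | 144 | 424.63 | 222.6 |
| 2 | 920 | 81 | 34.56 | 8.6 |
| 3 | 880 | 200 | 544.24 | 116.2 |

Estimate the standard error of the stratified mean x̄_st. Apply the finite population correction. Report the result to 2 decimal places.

V̂(x̄_st) = Σ W_h² (1 − n_h/N_h) s_h²/n_h, with W_h = N_h/N and N = 2440:
  stratum 1: (640/2440)²·(1 − 144/640)·222.6²/144 = 18.3472
  stratum 2: (920/2440)²·(1 − 81/920)·8.6²/81 = 0.118381
  stratum 3: (880/2440)²·(1 − 200/880)·116.2²/200 = 6.78569
V̂(x̄_st) = 25.2513
SE(x̄_st) = √25.2513 = 5.02506

SE(x̄_st) ≈ 5.03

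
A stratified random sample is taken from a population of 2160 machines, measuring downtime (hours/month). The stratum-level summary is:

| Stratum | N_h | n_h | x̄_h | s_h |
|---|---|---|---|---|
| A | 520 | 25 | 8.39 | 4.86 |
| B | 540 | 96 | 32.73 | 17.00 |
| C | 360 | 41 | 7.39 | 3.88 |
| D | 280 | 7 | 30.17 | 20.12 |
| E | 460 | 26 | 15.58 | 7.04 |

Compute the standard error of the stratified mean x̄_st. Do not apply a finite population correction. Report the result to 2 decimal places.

SE(x̄_st) ≈ 1.15

V̂(x̄_st) = Σ W_h² s_h²/n_h, with W_h = N_h/N and N = 2160:
  stratum A: (520/2160)²·4.86²/25 = 0.054756
  stratum B: (540/2160)²·17.00²/96 = 0.188151
  stratum C: (360/2160)²·3.88²/41 = 0.0101995
  stratum D: (280/2160)²·20.12²/7 = 0.971777
  stratum E: (460/2160)²·7.04²/26 = 0.086453
V̂(x̄_st) = 1.31134
SE(x̄_st) = √1.31134 = 1.14514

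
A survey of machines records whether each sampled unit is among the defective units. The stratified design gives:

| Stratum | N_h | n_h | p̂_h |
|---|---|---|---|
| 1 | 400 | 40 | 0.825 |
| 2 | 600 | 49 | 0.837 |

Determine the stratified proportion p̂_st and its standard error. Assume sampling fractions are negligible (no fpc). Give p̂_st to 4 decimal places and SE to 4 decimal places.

p̂_st ≈ 0.8322, SE ≈ 0.0402

N = 1000; stratum weights W_h = N_h/N.
p̂_st = Σ W_h p̂_h = (400·0.825 + 600·0.837)/1000 = 0.83220
V̂(p̂_st) = Σ W_h² p̂_h(1−p̂_h)/(n_h−1):
  stratum 1: (400/1000)²·0.825·0.175/39 = 0.000592308
  stratum 2: (600/1000)²·0.837·0.163/48 = 0.00102323
V̂(p̂_st) = 0.00161554; SE = √V̂ = 0.0401938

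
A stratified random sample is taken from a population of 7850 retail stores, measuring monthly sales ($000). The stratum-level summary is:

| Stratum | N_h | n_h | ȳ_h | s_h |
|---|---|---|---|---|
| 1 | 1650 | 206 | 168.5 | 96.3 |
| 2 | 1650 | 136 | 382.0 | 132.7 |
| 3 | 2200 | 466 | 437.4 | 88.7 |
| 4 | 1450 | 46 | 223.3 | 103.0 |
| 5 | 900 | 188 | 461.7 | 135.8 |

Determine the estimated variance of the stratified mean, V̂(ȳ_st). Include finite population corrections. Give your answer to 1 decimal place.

V̂(ȳ_st) ≈ 16.7

V̂(ȳ_st) = Σ W_h² (1 − n_h/N_h) s_h²/n_h, with W_h = N_h/N and N = 7850:
  stratum 1: (1650/7850)²·(1 − 206/1650)·96.3²/206 = 1.74059
  stratum 2: (1650/7850)²·(1 − 136/1650)·132.7²/136 = 5.24896
  stratum 3: (2200/7850)²·(1 − 466/2200)·88.7²/466 = 1.04519
  stratum 4: (1450/7850)²·(1 − 46/1450)·103.0²/46 = 7.61925
  stratum 5: (900/7850)²·(1 − 188/900)·135.8²/188 = 1.02006
V̂(ȳ_st) = 16.6741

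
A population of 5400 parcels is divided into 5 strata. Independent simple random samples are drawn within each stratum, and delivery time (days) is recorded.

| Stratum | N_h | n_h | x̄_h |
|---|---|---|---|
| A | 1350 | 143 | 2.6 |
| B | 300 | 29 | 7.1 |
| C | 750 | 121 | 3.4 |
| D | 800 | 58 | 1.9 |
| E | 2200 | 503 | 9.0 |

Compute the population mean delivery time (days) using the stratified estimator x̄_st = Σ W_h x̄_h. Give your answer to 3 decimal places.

x̄_st ≈ 5.465

N = Σ N_h = 5400. Stratum weights W_h = N_h/N.
x̄_st = (1350·2.6 + 300·7.1 + 750·3.4 + 800·1.9 + 2200·9.0) / 5400 = 5.46481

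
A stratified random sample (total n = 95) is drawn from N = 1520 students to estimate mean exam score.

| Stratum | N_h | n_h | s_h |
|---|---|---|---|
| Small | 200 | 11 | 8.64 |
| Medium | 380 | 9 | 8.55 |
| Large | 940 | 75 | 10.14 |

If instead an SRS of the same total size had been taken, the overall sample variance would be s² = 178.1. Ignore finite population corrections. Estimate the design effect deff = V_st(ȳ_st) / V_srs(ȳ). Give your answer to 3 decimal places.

deff ≈ 0.613

V̂(ȳ_st) = Σ W_h² s_h²/n_h, with W_h = N_h/N and N = 1520:
  stratum Small: (200/1520)²·8.64²/11 = 0.117492
  stratum Medium: (380/1520)²·8.55²/9 = 0.507656
  stratum Large: (940/1520)²·10.14²/75 = 0.524304
V_st = 1.14945
V_srs = s²/n = 178.1/95 = 1.87474
deff = V_st / V_srs = 1.14945/1.87474 = 0.6131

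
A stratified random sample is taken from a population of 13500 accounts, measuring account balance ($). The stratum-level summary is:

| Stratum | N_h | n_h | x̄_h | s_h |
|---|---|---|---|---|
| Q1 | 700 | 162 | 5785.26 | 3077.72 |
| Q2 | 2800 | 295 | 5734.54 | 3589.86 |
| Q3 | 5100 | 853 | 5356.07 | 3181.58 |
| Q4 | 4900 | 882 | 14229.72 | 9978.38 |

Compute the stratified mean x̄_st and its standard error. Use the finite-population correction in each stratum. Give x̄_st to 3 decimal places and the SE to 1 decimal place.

x̄_st ≈ 8677.628, SE ≈ 124.1

x̄_st = Σ W_h x̄_h = (700·5785.26 + 2800·5734.54 + 5100·5356.07 + 4900·14229.72)/13500 = 8677.62807
V̂(x̄_st) = Σ W_h² (1 − n_h/N_h) s_h²/n_h, with W_h = N_h/N and N = 13500:
  stratum Q1: (700/13500)²·(1 − 162/700)·3077.72²/162 = 120.825
  stratum Q2: (2800/13500)²·(1 − 295/2800)·3589.86²/295 = 1681.25
  stratum Q3: (5100/13500)²·(1 − 853/5100)·3181.58²/853 = 1410.33
  stratum Q4: (4900/13500)²·(1 − 882/4900)·9978.38²/882 = 12195.2
V̂(x̄_st) = 15407.6
SE(x̄_st) = √15407.6 = 124.127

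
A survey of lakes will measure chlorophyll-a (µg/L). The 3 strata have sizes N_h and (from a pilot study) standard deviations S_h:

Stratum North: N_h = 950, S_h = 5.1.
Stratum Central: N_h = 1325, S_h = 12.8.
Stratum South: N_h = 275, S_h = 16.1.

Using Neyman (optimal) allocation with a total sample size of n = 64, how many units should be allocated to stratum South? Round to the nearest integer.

Neyman allocation: n_h = n · N_h S_h / Σ N_i S_i, with n = 64.
  stratum North: N_h·S_h = 950·5.1 = 4845.00
  stratum Central: N_h·S_h = 1325·12.8 = 16960.00
  stratum South: N_h·S_h = 275·16.1 = 4427.50
Σ N_h S_h = 26232.50
n for stratum South = 64·4427.50/26232.50 = 10.802 → 11

11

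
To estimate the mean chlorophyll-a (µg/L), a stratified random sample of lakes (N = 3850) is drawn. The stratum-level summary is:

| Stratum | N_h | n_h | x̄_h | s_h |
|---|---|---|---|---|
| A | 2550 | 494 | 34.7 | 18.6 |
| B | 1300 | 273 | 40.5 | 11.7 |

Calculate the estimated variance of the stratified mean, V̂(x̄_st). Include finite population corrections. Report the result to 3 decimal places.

V̂(x̄_st) ≈ 0.293

V̂(x̄_st) = Σ W_h² (1 − n_h/N_h) s_h²/n_h, with W_h = N_h/N and N = 3850:
  stratum A: (2550/3850)²·(1 − 494/2550)·18.6²/494 = 0.247708
  stratum B: (1300/3850)²·(1 − 273/1300)·11.7²/273 = 0.0451649
V̂(x̄_st) = 0.292873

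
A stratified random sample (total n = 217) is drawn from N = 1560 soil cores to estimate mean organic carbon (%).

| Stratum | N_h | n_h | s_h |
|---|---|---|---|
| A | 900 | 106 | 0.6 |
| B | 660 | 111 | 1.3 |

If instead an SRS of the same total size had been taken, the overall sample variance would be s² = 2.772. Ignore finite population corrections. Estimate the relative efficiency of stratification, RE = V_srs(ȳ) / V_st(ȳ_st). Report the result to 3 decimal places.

RE ≈ 3.313

V̂(ȳ_st) = Σ W_h² s_h²/n_h, with W_h = N_h/N and N = 1560:
  stratum A: (900/1560)²·0.6²/106 = 0.0011304
  stratum B: (660/1560)²·1.3²/111 = 0.00272523
V_st = 0.00385563
V_srs = s²/n = 2.772/217 = 0.0127742
Relative efficiency = V_srs / V_st = 0.0127742/0.00385563 = 3.3131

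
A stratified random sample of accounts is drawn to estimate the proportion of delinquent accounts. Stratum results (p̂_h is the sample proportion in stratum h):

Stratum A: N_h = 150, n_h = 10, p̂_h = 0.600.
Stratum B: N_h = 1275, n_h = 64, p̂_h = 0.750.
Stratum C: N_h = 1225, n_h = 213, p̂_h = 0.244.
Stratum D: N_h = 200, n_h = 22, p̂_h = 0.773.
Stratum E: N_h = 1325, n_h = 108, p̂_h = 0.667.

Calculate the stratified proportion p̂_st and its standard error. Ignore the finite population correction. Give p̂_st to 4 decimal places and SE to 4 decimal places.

N = 4175; stratum weights W_h = N_h/N.
p̂_st = Σ W_h p̂_h = (150·0.600 + 1275·0.750 + 1225·0.244 + 200·0.773 + 1325·0.667)/4175 = 0.57090
V̂(p̂_st) = Σ W_h² p̂_h(1−p̂_h)/(n_h−1):
  stratum A: (150/4175)²·0.600·0.400/9 = 3.44222e-05
  stratum B: (1275/4175)²·0.750·0.250/63 = 0.000277567
  stratum C: (1225/4175)²·0.244·0.756/212 = 7.49092e-05
  stratum D: (200/4175)²·0.773·0.227/21 = 1.91749e-05
  stratum E: (1325/4175)²·0.667·0.333/107 = 0.000209076
V̂(p̂_st) = 0.00061515; SE = √V̂ = 0.0248022

p̂_st ≈ 0.5709, SE ≈ 0.0248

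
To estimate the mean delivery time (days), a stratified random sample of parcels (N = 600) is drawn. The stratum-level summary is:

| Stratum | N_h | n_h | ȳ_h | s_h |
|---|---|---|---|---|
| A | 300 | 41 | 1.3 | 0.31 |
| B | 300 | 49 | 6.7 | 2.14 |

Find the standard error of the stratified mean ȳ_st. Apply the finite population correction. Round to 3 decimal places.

SE(ȳ_st) ≈ 0.142

V̂(ȳ_st) = Σ W_h² (1 − n_h/N_h) s_h²/n_h, with W_h = N_h/N and N = 600:
  stratum A: (300/600)²·(1 − 41/300)·0.31²/41 = 0.000505892
  stratum B: (300/600)²·(1 − 49/300)·2.14²/49 = 0.019549
V̂(ȳ_st) = 0.0200549
SE(ȳ_st) = √0.0200549 = 0.141615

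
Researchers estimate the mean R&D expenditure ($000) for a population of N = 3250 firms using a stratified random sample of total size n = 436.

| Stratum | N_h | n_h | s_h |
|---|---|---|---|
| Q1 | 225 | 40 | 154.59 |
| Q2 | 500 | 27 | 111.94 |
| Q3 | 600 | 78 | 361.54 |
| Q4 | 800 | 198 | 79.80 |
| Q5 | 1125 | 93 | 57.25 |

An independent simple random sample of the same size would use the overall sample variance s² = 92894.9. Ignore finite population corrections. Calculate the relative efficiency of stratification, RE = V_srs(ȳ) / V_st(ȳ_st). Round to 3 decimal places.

RE ≈ 2.762

V̂(ȳ_st) = Σ W_h² s_h²/n_h, with W_h = N_h/N and N = 3250:
  stratum Q1: (225/3250)²·154.59²/40 = 2.86353
  stratum Q2: (500/3250)²·111.94²/27 = 10.9845
  stratum Q3: (600/3250)²·361.54²/78 = 57.1155
  stratum Q4: (800/3250)²·79.80²/198 = 1.94874
  stratum Q5: (1125/3250)²·57.25²/93 = 4.22286
V_st = 77.1351
V_srs = s²/n = 92894.9/436 = 213.062
Relative efficiency = V_srs / V_st = 213.062/77.1351 = 2.7622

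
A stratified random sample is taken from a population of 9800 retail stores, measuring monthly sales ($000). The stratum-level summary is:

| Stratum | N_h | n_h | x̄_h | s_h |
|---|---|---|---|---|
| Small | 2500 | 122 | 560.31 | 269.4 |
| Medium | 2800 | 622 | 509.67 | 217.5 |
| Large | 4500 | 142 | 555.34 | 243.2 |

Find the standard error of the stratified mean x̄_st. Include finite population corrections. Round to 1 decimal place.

V̂(x̄_st) = Σ W_h² (1 − n_h/N_h) s_h²/n_h, with W_h = N_h/N and N = 9800:
  stratum Small: (2500/9800)²·(1 − 122/2500)·269.4²/122 = 36.8243
  stratum Medium: (2800/9800)²·(1 − 622/2800)·217.5²/622 = 4.82939
  stratum Large: (4500/9800)²·(1 − 142/4500)·243.2²/142 = 85.0524
V̂(x̄_st) = 126.706
SE(x̄_st) = √126.706 = 11.2564

SE(x̄_st) ≈ 11.3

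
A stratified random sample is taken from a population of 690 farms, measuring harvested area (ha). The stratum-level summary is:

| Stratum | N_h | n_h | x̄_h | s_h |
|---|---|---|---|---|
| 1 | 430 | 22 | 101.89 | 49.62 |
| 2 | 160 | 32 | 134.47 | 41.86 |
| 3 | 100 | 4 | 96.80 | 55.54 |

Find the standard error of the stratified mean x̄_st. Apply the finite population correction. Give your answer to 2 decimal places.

V̂(x̄_st) = Σ W_h² (1 − n_h/N_h) s_h²/n_h, with W_h = N_h/N and N = 690:
  stratum 1: (430/690)²·(1 − 22/430)·49.62²/22 = 41.2402
  stratum 2: (160/690)²·(1 − 32/160)·41.86²/32 = 2.35548
  stratum 3: (100/690)²·(1 − 4/100)·55.54²/4 = 15.5498
V̂(x̄_st) = 59.1455
SE(x̄_st) = √59.1455 = 7.69061

SE(x̄_st) ≈ 7.69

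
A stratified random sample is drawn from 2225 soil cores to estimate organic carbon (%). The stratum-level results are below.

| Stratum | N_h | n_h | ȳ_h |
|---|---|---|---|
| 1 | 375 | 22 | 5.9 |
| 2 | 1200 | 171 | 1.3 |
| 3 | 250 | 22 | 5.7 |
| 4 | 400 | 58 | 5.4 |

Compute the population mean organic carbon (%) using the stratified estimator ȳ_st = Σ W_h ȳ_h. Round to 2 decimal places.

ȳ_st ≈ 3.31

N = Σ N_h = 2225. Stratum weights W_h = N_h/N.
ȳ_st = (375·5.9 + 1200·1.3 + 250·5.7 + 400·5.4) / 2225 = 3.3067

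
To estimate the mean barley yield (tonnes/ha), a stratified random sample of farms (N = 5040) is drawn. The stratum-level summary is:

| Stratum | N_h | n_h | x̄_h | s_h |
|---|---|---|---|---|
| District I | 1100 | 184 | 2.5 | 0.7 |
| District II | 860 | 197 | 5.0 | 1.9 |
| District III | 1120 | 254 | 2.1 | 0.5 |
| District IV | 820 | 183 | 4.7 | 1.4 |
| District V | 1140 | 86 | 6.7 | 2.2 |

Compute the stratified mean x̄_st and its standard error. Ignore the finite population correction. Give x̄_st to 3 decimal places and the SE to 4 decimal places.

x̄_st = Σ W_h x̄_h = (1100·2.5 + 860·5.0 + 1120·2.1 + 820·4.7 + 1140·6.7)/5040 = 4.14563
V̂(x̄_st) = Σ W_h² s_h²/n_h, with W_h = N_h/N and N = 5040:
  stratum District I: (1100/5040)²·0.7²/184 = 0.000126854
  stratum District II: (860/5040)²·1.9²/197 = 0.000533552
  stratum District III: (1120/5040)²·0.5²/254 = 4.8605e-05
  stratum District IV: (820/5040)²·1.4²/183 = 0.000283512
  stratum District V: (1140/5040)²·2.2²/86 = 0.00287936
V̂(x̄_st) = 0.00387188
SE(x̄_st) = √0.00387188 = 0.0622244

x̄_st ≈ 4.146, SE ≈ 0.0622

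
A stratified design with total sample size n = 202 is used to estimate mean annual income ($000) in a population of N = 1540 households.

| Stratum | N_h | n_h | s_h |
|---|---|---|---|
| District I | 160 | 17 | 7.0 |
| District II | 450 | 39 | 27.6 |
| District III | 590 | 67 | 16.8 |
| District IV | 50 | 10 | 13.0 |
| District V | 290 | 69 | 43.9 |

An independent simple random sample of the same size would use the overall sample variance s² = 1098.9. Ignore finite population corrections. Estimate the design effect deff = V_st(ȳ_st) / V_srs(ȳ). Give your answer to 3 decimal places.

V̂(ȳ_st) = Σ W_h² s_h²/n_h, with W_h = N_h/N and N = 1540:
  stratum District I: (160/1540)²·7.0²/17 = 0.0311133
  stratum District II: (450/1540)²·27.6²/39 = 1.66777
  stratum District III: (590/1540)²·16.8²/67 = 0.61831
  stratum District IV: (50/1540)²·13.0²/10 = 0.017815
  stratum District V: (290/1540)²·43.9²/69 = 0.990454
V_st = 3.32547
V_srs = s²/n = 1098.9/202 = 5.4401
deff = V_st / V_srs = 3.32547/5.4401 = 0.6113

deff ≈ 0.611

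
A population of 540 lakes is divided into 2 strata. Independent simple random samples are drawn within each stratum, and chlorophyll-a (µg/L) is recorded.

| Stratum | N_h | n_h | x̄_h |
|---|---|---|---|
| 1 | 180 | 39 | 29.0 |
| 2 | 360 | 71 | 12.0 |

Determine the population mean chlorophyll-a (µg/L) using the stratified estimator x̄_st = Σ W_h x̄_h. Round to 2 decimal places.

x̄_st ≈ 17.67

N = Σ N_h = 540. Stratum weights W_h = N_h/N.
x̄_st = (180·29.0 + 360·12.0) / 540 = 17.6667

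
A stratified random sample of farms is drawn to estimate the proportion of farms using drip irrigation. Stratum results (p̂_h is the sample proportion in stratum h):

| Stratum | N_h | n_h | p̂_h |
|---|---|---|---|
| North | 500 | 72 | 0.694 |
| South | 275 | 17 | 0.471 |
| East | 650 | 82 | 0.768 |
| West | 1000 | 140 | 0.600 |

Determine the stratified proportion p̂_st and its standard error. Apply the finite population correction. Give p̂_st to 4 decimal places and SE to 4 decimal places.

p̂_st ≈ 0.6498, SE ≈ 0.0262

N = 2425; stratum weights W_h = N_h/N.
p̂_st = Σ W_h p̂_h = (500·0.694 + 275·0.471 + 650·0.768 + 1000·0.600)/2425 = 0.64978
V̂(p̂_st) = Σ W_h² (1 − n_h/N_h) p̂_h(1−p̂_h)/(n_h−1):
  stratum North: (500/2425)²·(1 − 72/500)·0.694·0.306/71 = 0.000108846
  stratum South: (275/2425)²·(1 − 17/275)·0.471·0.529/16 = 0.000187882
  stratum East: (650/2425)²·(1 − 82/650)·0.768·0.232/81 = 0.000138103
  stratum West: (1000/2425)²·(1 − 140/1000)·0.600·0.400/139 = 0.000252506
V̂(p̂_st) = 0.000687337; SE = √V̂ = 0.0262171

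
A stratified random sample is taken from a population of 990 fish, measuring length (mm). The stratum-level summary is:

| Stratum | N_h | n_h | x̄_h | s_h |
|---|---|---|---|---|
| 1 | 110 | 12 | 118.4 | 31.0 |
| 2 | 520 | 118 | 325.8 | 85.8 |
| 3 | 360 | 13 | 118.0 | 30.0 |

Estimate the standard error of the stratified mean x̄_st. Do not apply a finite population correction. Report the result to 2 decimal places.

V̂(x̄_st) = Σ W_h² s_h²/n_h, with W_h = N_h/N and N = 990:
  stratum 1: (110/990)²·31.0²/12 = 0.988683
  stratum 2: (520/990)²·85.8²/118 = 17.2119
  stratum 3: (360/990)²·30.0²/13 = 9.15448
V̂(x̄_st) = 27.3551
SE(x̄_st) = √27.3551 = 5.23021

SE(x̄_st) ≈ 5.23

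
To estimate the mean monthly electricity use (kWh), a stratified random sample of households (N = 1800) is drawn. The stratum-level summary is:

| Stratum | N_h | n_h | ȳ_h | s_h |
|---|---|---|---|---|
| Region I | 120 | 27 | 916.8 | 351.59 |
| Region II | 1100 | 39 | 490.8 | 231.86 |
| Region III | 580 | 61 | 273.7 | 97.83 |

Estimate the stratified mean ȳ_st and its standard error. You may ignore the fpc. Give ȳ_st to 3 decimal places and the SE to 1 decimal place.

ȳ_st ≈ 449.246, SE ≈ 23.5

ȳ_st = Σ W_h ȳ_h = (120·916.8 + 1100·490.8 + 580·273.7)/1800 = 449.24556
V̂(ȳ_st) = Σ W_h² s_h²/n_h, with W_h = N_h/N and N = 1800:
  stratum Region I: (120/1800)²·351.59²/27 = 20.3482
  stratum Region II: (1100/1800)²·231.86²/39 = 514.787
  stratum Region III: (580/1800)²·97.83²/61 = 16.2902
V̂(ȳ_st) = 551.425
SE(ȳ_st) = √551.425 = 23.4824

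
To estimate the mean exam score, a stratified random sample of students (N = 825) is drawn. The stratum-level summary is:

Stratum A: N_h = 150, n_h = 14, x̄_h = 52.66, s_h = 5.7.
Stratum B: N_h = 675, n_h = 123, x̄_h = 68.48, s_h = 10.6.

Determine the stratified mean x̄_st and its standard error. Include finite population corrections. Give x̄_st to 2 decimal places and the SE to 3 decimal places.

x̄_st ≈ 65.60, SE ≈ 0.755

x̄_st = Σ W_h x̄_h = (150·52.66 + 675·68.48)/825 = 65.60364
V̂(x̄_st) = Σ W_h² (1 − n_h/N_h) s_h²/n_h, with W_h = N_h/N and N = 825:
  stratum A: (150/825)²·(1 − 14/150)·5.7²/14 = 0.0695575
  stratum B: (675/825)²·(1 − 123/675)·10.6²/123 = 0.500082
V̂(x̄_st) = 0.56964
SE(x̄_st) = √0.56964 = 0.754745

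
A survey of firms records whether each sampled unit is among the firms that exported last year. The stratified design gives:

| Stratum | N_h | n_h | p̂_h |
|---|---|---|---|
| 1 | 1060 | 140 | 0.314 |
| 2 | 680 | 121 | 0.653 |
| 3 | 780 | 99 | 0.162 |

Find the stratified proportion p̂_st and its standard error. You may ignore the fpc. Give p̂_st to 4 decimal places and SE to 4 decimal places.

p̂_st ≈ 0.3584, SE ≈ 0.0233

N = 2520; stratum weights W_h = N_h/N.
p̂_st = Σ W_h p̂_h = (1060·0.314 + 680·0.653 + 780·0.162)/2520 = 0.35843
V̂(p̂_st) = Σ W_h² p̂_h(1−p̂_h)/(n_h−1):
  stratum 1: (1060/2520)²·0.314·0.686/139 = 0.000274189
  stratum 2: (680/2520)²·0.653·0.347/120 = 0.000137492
  stratum 3: (780/2520)²·0.162·0.838/98 = 0.000132715
V̂(p̂_st) = 0.000544396; SE = √V̂ = 0.0233323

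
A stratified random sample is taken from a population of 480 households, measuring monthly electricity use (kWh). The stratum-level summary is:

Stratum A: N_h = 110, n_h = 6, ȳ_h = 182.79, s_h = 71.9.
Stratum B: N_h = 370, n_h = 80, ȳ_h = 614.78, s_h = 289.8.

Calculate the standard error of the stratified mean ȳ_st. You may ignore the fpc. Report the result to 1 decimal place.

SE(ȳ_st) ≈ 25.9

V̂(ȳ_st) = Σ W_h² s_h²/n_h, with W_h = N_h/N and N = 480:
  stratum A: (110/480)²·71.9²/6 = 45.249
  stratum B: (370/480)²·289.8²/80 = 623.775
V̂(ȳ_st) = 669.024
SE(ȳ_st) = √669.024 = 25.8655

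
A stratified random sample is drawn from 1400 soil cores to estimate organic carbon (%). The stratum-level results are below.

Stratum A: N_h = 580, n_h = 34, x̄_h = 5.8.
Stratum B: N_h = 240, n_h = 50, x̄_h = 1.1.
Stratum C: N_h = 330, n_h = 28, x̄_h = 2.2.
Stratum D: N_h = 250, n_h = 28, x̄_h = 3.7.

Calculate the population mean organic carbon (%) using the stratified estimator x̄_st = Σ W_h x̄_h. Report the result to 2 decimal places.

x̄_st ≈ 3.77

N = Σ N_h = 1400. Stratum weights W_h = N_h/N.
x̄_st = (580·5.8 + 240·1.1 + 330·2.2 + 250·3.7) / 1400 = 3.7707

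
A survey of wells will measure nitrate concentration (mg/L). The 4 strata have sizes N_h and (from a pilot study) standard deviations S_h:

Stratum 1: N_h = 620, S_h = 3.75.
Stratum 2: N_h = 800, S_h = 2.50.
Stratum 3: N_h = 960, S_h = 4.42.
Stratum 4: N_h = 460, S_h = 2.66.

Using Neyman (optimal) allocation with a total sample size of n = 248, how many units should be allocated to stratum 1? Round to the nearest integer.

Neyman allocation: n_h = n · N_h S_h / Σ N_i S_i, with n = 248.
  stratum 1: N_h·S_h = 620·3.75 = 2325.00
  stratum 2: N_h·S_h = 800·2.50 = 2000.00
  stratum 3: N_h·S_h = 960·4.42 = 4243.20
  stratum 4: N_h·S_h = 460·2.66 = 1223.60
Σ N_h S_h = 9791.80
n for stratum 1 = 248·2325.00/9791.80 = 58.886 → 59

59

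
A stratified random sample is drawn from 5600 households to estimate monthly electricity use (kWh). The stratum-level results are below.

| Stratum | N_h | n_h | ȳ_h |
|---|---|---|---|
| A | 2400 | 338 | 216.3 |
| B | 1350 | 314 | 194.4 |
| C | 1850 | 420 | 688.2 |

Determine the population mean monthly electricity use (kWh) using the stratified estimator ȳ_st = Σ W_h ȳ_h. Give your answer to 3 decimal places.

N = Σ N_h = 5600. Stratum weights W_h = N_h/N.
ȳ_st = (2400·216.3 + 1350·194.4 + 1850·688.2) / 5600 = 366.91607

ȳ_st ≈ 366.916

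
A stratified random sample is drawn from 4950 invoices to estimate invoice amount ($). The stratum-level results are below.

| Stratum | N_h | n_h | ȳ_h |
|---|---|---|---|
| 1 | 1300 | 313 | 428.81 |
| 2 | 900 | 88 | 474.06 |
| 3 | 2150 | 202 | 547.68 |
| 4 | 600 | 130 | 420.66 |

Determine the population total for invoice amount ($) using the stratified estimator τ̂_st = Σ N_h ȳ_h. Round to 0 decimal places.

τ̂_st = Σ N_h ȳ_h = 1300·428.81 + 900·474.06 + 2150·547.68 + 600·420.66 = 2414015

τ̂_st ≈ 2414015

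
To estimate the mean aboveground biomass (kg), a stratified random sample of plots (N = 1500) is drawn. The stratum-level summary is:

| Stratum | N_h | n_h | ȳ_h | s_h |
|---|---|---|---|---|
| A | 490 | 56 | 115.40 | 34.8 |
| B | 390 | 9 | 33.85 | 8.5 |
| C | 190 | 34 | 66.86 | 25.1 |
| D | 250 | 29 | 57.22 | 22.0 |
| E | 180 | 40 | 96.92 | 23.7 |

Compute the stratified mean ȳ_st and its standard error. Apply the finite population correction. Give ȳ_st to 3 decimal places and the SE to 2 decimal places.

ȳ_st ≈ 76.134, SE ≈ 1.84

ȳ_st = Σ W_h ȳ_h = (490·115.40 + 390·33.85 + 190·66.86 + 250·57.22 + 180·96.92)/1500 = 76.13433
V̂(ȳ_st) = Σ W_h² (1 − n_h/N_h) s_h²/n_h, with W_h = N_h/N and N = 1500:
  stratum A: (490/1500)²·(1 − 56/490)·34.8²/56 = 2.04397
  stratum B: (390/1500)²·(1 − 9/390)·8.5²/9 = 0.530154
  stratum C: (190/1500)²·(1 − 34/190)·25.1²/34 = 0.244098
  stratum D: (250/1500)²·(1 − 29/250)·22.0²/29 = 0.409824
  stratum E: (180/1500)²·(1 − 40/180)·23.7²/40 = 0.157273
V̂(ȳ_st) = 3.38532
SE(ȳ_st) = √3.38532 = 1.83992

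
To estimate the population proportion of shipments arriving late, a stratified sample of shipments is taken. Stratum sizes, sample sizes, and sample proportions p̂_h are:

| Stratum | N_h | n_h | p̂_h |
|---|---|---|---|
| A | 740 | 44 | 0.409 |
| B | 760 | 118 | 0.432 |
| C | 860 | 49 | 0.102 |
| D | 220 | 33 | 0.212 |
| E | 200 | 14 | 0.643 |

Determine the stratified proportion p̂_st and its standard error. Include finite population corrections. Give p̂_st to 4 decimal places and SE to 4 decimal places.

N = 2780; stratum weights W_h = N_h/N.
p̂_st = Σ W_h p̂_h = (740·0.409 + 760·0.432 + 860·0.102 + 220·0.212 + 200·0.643)/2780 = 0.32156
V̂(p̂_st) = Σ W_h² (1 − n_h/N_h) p̂_h(1−p̂_h)/(n_h−1):
  stratum A: (740/2780)²·(1 − 44/740)·0.409·0.591/43 = 0.000374622
  stratum B: (760/2780)²·(1 − 118/760)·0.432·0.568/117 = 0.000132405
  stratum C: (860/2780)²·(1 − 49/860)·0.102·0.898/48 = 0.000172213
  stratum D: (220/2780)²·(1 − 33/220)·0.212·0.788/32 = 2.77899e-05
  stratum E: (200/2780)²·(1 − 14/200)·0.643·0.357/13 = 8.49942e-05
V̂(p̂_st) = 0.000792024; SE = √V̂ = 0.0281429

p̂_st ≈ 0.3216, SE ≈ 0.0281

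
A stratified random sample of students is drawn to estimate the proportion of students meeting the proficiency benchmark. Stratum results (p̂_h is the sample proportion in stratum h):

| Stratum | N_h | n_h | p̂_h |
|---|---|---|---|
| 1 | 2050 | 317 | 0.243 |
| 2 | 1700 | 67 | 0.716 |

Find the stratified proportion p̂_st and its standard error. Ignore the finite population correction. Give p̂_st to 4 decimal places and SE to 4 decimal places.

N = 3750; stratum weights W_h = N_h/N.
p̂_st = Σ W_h p̂_h = (2050·0.243 + 1700·0.716)/3750 = 0.45743
V̂(p̂_st) = Σ W_h² p̂_h(1−p̂_h)/(n_h−1):
  stratum 1: (2050/3750)²·0.243·0.757/316 = 0.000173964
  stratum 2: (1700/3750)²·0.716·0.284/66 = 0.000633174
V̂(p̂_st) = 0.000807138; SE = √V̂ = 0.0284102

p̂_st ≈ 0.4574, SE ≈ 0.0284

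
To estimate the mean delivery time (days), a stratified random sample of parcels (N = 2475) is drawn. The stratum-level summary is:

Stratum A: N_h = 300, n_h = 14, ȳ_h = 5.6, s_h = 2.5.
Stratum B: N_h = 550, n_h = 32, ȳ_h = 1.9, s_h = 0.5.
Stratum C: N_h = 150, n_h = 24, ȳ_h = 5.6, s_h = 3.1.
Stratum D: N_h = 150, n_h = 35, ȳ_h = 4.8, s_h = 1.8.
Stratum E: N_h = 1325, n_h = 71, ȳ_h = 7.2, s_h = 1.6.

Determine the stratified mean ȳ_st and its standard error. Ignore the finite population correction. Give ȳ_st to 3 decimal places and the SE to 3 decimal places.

ȳ_st = Σ W_h ȳ_h = (300·5.6 + 550·1.9 + 150·5.6 + 150·4.8 + 1325·7.2)/2475 = 5.58586
V̂(ȳ_st) = Σ W_h² s_h²/n_h, with W_h = N_h/N and N = 2475:
  stratum A: (300/2475)²·2.5²/14 = 0.0065591
  stratum B: (550/2475)²·0.5²/32 = 0.000385802
  stratum C: (150/2475)²·3.1²/24 = 0.00147077
  stratum D: (150/2475)²·1.8²/35 = 0.000340024
  stratum E: (1325/2475)²·1.6²/71 = 0.0103339
V̂(ȳ_st) = 0.0190896
SE(ȳ_st) = √0.0190896 = 0.138165

ȳ_st ≈ 5.586, SE ≈ 0.138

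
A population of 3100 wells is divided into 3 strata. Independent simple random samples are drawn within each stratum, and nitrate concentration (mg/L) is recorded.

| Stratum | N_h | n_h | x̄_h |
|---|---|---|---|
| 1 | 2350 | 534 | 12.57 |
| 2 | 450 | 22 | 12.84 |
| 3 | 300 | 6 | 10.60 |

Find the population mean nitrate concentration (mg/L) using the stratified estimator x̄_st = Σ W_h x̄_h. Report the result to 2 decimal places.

N = Σ N_h = 3100. Stratum weights W_h = N_h/N.
x̄_st = (2350·12.57 + 450·12.84 + 300·10.60) / 3100 = 12.4185

x̄_st ≈ 12.42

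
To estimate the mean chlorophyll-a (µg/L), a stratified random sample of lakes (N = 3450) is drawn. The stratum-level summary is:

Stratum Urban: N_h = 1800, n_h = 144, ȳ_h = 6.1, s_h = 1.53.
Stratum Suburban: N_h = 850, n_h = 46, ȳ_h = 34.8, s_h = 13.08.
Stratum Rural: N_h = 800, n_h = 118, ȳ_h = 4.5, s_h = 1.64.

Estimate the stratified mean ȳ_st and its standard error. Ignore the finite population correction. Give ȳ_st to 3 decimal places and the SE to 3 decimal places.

ȳ_st = Σ W_h ȳ_h = (1800·6.1 + 850·34.8 + 800·4.5)/3450 = 12.80000
V̂(ȳ_st) = Σ W_h² s_h²/n_h, with W_h = N_h/N and N = 3450:
  stratum Urban: (1800/3450)²·1.53²/144 = 0.00442514
  stratum Suburban: (850/3450)²·13.08²/46 = 0.225765
  stratum Rural: (800/3450)²·1.64²/118 = 0.0012256
V̂(ȳ_st) = 0.231416
SE(ȳ_st) = √0.231416 = 0.481057

ȳ_st ≈ 12.800, SE ≈ 0.481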